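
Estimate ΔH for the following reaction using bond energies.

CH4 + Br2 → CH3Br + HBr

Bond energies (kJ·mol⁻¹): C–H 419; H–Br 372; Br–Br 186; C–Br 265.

Bonds broken (reactants):
  Br–Br: 1 × 186 = 186
  C–H: 4 × 419 = 1676
  Σ(broken) = 1862 kJ
Bonds formed (products):
  C–Br: 1 × 265 = 265
  C–H: 3 × 419 = 1257
  H–Br: 1 × 372 = 372
  Σ(formed) = 1894 kJ
ΔH = Σ(broken) − Σ(formed) = 1862 − 1894 = −32 kJ

ΔH ≈ −32 kJ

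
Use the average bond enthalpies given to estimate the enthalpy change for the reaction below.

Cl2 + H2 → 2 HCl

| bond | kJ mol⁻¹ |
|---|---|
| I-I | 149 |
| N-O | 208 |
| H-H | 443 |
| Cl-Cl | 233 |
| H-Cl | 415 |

ΔH ≈ −154 kJ

Bonds broken (reactants):
  Cl-Cl: 1 × 233 = 233
  H-H: 1 × 443 = 443
  Σ(broken) = 676 kJ
Bonds formed (products):
  H-Cl: 2 × 415 = 830
  Σ(formed) = 830 kJ
ΔH = Σ(broken) − Σ(formed) = 676 − 830 = −154 kJ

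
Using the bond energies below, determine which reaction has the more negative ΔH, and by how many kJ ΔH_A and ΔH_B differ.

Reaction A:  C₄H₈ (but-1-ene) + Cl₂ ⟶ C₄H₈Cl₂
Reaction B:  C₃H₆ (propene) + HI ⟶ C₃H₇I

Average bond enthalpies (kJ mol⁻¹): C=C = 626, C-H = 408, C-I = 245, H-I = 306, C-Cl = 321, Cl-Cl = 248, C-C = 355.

Reaction A:
  Bonds broken (reactants):
    C-C: 2 × 355 = 710
    C-H: 8 × 408 = 3264
    C=C: 1 × 626 = 626
    Cl-Cl: 1 × 248 = 248
    Σ(broken) = 4848 kJ
  Bonds formed (products):
    C-C: 3 × 355 = 1065
    C-Cl: 2 × 321 = 642
    C-H: 8 × 408 = 3264
    Σ(formed) = 4971 kJ
  ΔH_A = 4848 − 4971 = −123 kJ
Reaction B:
  Bonds broken (reactants):
    C-C: 1 × 355 = 355
    C-H: 6 × 408 = 2448
    C=C: 1 × 626 = 626
    H-I: 1 × 306 = 306
    Σ(broken) = 3735 kJ
  Bonds formed (products):
    C-C: 2 × 355 = 710
    C-H: 7 × 408 = 2856
    C-I: 1 × 245 = 245
    Σ(formed) = 3811 kJ
  ΔH_B = 3735 − 3811 = −76 kJ
ΔH_A − ΔH_B = −47 kJ, so reaction A has the more negative ΔH; |ΔH_A − ΔH_B| = 47 kJ.

Reaction A, by 47 kJ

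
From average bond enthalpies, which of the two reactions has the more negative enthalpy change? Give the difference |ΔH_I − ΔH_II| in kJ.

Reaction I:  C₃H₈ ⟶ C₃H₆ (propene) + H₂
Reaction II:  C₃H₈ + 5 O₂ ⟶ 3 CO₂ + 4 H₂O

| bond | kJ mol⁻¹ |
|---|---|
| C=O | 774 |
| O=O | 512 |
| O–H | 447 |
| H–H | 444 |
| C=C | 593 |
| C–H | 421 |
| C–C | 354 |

Reaction II, by 1743 kJ

Reaction I:
  Bonds broken (reactants):
    C–C: 2 × 354 = 708
    C–H: 8 × 421 = 3368
    Σ(broken) = 4076 kJ
  Bonds formed (products):
    C–C: 1 × 354 = 354
    C–H: 6 × 421 = 2526
    C=C: 1 × 593 = 593
    H–H: 1 × 444 = 444
    Σ(formed) = 3917 kJ
  ΔH_I = 4076 − 3917 = +159 kJ
Reaction II:
  Bonds broken (reactants):
    C–C: 2 × 354 = 708
    C–H: 8 × 421 = 3368
    O=O: 5 × 512 = 2560
    Σ(broken) = 6636 kJ
  Bonds formed (products):
    C=O: 6 × 774 = 4644
    O–H: 8 × 447 = 3576
    Σ(formed) = 8220 kJ
  ΔH_II = 6636 − 8220 = −1584 kJ
ΔH_I − ΔH_II = +1743 kJ, so reaction II has the more negative ΔH; |ΔH_I − ΔH_II| = 1743 kJ.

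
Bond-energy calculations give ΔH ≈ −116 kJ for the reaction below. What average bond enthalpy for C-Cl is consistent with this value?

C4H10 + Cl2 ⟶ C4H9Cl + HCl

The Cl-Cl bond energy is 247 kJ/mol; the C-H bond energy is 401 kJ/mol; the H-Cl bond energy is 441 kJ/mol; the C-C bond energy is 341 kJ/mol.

Let D be the C-Cl bond energy.
Σ(broken) = 3×341 + 10×401 + 1×247 = 5280
Σ(formed) = 3×341 + 1×D + 9×401 + 1×441 = 5073 + D
ΔH = Σ(broken) − Σ(formed) = (5280) − (5073 + D) = +207 − D
Setting this equal to −116 kJ gives D = 323 kJ/mol.

D(C-Cl) ≈ 323 kJ/mol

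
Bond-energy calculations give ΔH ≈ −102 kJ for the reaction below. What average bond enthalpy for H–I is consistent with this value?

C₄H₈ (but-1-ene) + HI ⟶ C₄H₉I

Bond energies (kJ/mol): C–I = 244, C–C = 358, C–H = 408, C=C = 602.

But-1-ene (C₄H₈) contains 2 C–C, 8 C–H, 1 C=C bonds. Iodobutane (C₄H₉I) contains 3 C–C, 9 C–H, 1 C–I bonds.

Let D be the H–I bond energy.
Σ(broken) = 2×358 + 8×408 + 1×602 + 1×D = 4582 + D
Σ(formed) = 3×358 + 9×408 + 1×244 = 4990
ΔH = Σ(broken) − Σ(formed) = (4582 + D) − (4990) = −408 + D
Setting this equal to −102 kJ gives D = 306 kJ/mol.

D(H–I) ≈ 306 kJ/mol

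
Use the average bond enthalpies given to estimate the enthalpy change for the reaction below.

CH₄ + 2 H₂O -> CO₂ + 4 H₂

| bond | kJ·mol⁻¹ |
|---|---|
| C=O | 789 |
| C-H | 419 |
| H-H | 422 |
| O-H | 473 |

Bonds broken (reactants):
  C-H: 4 × 419 = 1676
  O-H: 4 × 473 = 1892
  Σ(broken) = 3568 kJ
Bonds formed (products):
  C=O: 2 × 789 = 1578
  H-H: 4 × 422 = 1688
  Σ(formed) = 3266 kJ
ΔH = Σ(broken) − Σ(formed) = 3568 − 3266 = +302 kJ

ΔH ≈ +302 kJ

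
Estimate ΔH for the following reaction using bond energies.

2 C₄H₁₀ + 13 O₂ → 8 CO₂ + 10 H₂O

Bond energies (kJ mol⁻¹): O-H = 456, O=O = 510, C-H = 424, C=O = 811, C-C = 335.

Bonds broken (reactants):
  C-C: 6 × 335 = 2010
  C-H: 20 × 424 = 8480
  O=O: 13 × 510 = 6630
  Σ(broken) = 17120 kJ
Bonds formed (products):
  C=O: 16 × 811 = 12976
  O-H: 20 × 456 = 9120
  Σ(formed) = 22096 kJ
ΔH = Σ(broken) − Σ(formed) = 17120 − 22096 = −4976 kJ

ΔH ≈ −4976 kJ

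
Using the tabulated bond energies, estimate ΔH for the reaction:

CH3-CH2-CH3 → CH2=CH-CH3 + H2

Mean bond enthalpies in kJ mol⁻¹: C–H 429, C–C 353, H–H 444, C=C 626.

Bonds broken (reactants):
  C–C: 2 × 353 = 706
  C–H: 8 × 429 = 3432
  Σ(broken) = 4138 kJ
Bonds formed (products):
  C–C: 1 × 353 = 353
  C–H: 6 × 429 = 2574
  C=C: 1 × 626 = 626
  H–H: 1 × 444 = 444
  Σ(formed) = 3997 kJ
ΔH = Σ(broken) − Σ(formed) = 4138 − 3997 = +141 kJ

ΔH ≈ +141 kJ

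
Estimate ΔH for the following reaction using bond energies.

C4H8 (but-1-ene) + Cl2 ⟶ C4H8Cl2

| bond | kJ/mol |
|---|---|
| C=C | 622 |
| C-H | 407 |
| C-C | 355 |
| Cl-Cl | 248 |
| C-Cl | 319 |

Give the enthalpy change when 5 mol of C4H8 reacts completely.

ΔH = −615 kJ

Bonds broken (reactants):
  C-C: 2 × 355 = 710
  C-H: 8 × 407 = 3256
  C=C: 1 × 622 = 622
  Cl-Cl: 1 × 248 = 248
  Σ(broken) = 4836 kJ
Bonds formed (products):
  C-C: 3 × 355 = 1065
  C-Cl: 2 × 319 = 638
  C-H: 8 × 407 = 3256
  Σ(formed) = 4959 kJ
ΔH = Σ(broken) − Σ(formed) = 4836 − 4959 = −123 kJ
For 5× the reaction as written: 5 × (−123) = −615 kJ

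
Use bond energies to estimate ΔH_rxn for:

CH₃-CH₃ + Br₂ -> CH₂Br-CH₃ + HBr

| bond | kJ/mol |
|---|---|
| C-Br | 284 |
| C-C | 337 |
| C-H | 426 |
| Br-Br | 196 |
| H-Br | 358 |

Bonds broken (reactants):
  Br-Br: 1 × 196 = 196
  C-C: 1 × 337 = 337
  C-H: 6 × 426 = 2556
  Σ(broken) = 3089 kJ
Bonds formed (products):
  C-Br: 1 × 284 = 284
  C-C: 1 × 337 = 337
  C-H: 5 × 426 = 2130
  H-Br: 1 × 358 = 358
  Σ(formed) = 3109 kJ
ΔH = Σ(broken) − Σ(formed) = 3089 − 3109 = −20 kJ

ΔH ≈ −20 kJ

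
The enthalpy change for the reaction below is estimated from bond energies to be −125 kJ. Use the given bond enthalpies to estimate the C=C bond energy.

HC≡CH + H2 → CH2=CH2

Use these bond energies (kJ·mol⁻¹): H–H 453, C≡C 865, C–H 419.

D(C=C) ≈ 605 kJ/mol

Let D be the C=C bond energy.
Σ(broken) = 1×865 + 2×419 + 1×453 = 2156
Σ(formed) = 4×419 + 1×D = 1676 + D
ΔH = Σ(broken) − Σ(formed) = (2156) − (1676 + D) = +480 − D
Setting this equal to −125 kJ gives D = 605 kJ/mol.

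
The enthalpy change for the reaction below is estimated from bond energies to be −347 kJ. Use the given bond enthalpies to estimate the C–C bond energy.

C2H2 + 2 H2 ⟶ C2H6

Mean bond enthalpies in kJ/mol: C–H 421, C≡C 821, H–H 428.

Let D be the C–C bond energy.
Σ(broken) = 1×821 + 2×421 + 2×428 = 2519
Σ(formed) = 1×D + 6×421 = 2526 + D
ΔH = Σ(broken) − Σ(formed) = (2519) − (2526 + D) = −7 − D
Setting this equal to −347 kJ gives D = 340 kJ/mol.

D(C–C) ≈ 340 kJ/mol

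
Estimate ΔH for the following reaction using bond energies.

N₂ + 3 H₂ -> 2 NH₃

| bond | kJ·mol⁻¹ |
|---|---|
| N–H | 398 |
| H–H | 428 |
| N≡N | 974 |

ΔH ≈ −130 kJ

Bonds broken (reactants):
  H–H: 3 × 428 = 1284
  N≡N: 1 × 974 = 974
  Σ(broken) = 2258 kJ
Bonds formed (products):
  N–H: 6 × 398 = 2388
  Σ(formed) = 2388 kJ
ΔH = Σ(broken) − Σ(formed) = 2258 − 2388 = −130 kJ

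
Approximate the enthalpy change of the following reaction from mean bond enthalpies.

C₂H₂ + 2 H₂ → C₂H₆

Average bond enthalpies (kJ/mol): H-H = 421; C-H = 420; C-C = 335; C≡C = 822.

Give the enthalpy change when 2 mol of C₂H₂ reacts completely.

Bonds broken (reactants):
  C≡C: 1 × 822 = 822
  C-H: 2 × 420 = 840
  H-H: 2 × 421 = 842
  Σ(broken) = 2504 kJ
Bonds formed (products):
  C-C: 1 × 335 = 335
  C-H: 6 × 420 = 2520
  Σ(formed) = 2855 kJ
ΔH = Σ(broken) − Σ(formed) = 2504 − 2855 = −351 kJ
For 2× the reaction as written: 2 × (−351) = −702 kJ

ΔH = −702 kJ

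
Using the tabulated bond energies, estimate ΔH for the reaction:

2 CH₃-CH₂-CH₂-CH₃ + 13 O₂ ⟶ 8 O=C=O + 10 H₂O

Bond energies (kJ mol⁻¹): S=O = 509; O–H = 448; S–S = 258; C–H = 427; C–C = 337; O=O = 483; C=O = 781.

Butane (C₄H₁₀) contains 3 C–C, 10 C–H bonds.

Bonds broken (reactants):
  C–C: 6 × 337 = 2022
  C–H: 20 × 427 = 8540
  O=O: 13 × 483 = 6279
  Σ(broken) = 16841 kJ
Bonds formed (products):
  C=O: 16 × 781 = 12496
  O–H: 20 × 448 = 8960
  Σ(formed) = 21456 kJ
ΔH = Σ(broken) − Σ(formed) = 16841 − 21456 = −4615 kJ

ΔH ≈ −4615 kJ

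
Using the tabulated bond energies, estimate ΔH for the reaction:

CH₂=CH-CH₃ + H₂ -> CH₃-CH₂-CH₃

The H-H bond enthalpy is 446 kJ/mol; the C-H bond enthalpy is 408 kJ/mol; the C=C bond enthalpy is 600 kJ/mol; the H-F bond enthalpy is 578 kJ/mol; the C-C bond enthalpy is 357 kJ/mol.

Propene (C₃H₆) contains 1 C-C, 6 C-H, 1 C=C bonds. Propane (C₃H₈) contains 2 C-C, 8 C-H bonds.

Bonds broken (reactants):
  C-C: 1 × 357 = 357
  C-H: 6 × 408 = 2448
  C=C: 1 × 600 = 600
  H-H: 1 × 446 = 446
  Σ(broken) = 3851 kJ
Bonds formed (products):
  C-C: 2 × 357 = 714
  C-H: 8 × 408 = 3264
  Σ(formed) = 3978 kJ
ΔH = Σ(broken) − Σ(formed) = 3851 − 3978 = −127 kJ

ΔH ≈ −127 kJ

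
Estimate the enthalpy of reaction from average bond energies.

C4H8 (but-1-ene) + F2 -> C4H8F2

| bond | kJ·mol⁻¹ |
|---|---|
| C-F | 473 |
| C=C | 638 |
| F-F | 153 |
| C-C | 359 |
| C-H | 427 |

ΔH ≈ −514 kJ

Bonds broken (reactants):
  C-C: 2 × 359 = 718
  C-H: 8 × 427 = 3416
  C=C: 1 × 638 = 638
  F-F: 1 × 153 = 153
  Σ(broken) = 4925 kJ
Bonds formed (products):
  C-C: 3 × 359 = 1077
  C-F: 2 × 473 = 946
  C-H: 8 × 427 = 3416
  Σ(formed) = 5439 kJ
ΔH = Σ(broken) − Σ(formed) = 4925 − 5439 = −514 kJ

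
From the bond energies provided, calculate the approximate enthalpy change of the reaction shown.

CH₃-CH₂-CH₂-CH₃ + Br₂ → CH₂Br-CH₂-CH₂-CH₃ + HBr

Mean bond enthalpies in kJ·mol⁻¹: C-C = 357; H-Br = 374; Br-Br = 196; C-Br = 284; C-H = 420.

Bonds broken (reactants):
  Br-Br: 1 × 196 = 196
  C-C: 3 × 357 = 1071
  C-H: 10 × 420 = 4200
  Σ(broken) = 5467 kJ
Bonds formed (products):
  C-Br: 1 × 284 = 284
  C-C: 3 × 357 = 1071
  C-H: 9 × 420 = 3780
  H-Br: 1 × 374 = 374
  Σ(formed) = 5509 kJ
ΔH = Σ(broken) − Σ(formed) = 5467 − 5509 = −42 kJ

ΔH ≈ −42 kJ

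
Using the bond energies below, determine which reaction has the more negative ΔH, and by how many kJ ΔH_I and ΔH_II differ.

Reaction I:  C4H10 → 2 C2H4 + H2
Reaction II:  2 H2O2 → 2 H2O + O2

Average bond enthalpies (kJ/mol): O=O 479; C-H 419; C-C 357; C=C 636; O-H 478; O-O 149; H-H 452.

Reaction I:
  Bonds broken (reactants):
    C-C: 3 × 357 = 1071
    C-H: 10 × 419 = 4190
    Σ(broken) = 5261 kJ
  Bonds formed (products):
    C-H: 8 × 419 = 3352
    C=C: 2 × 636 = 1272
    H-H: 1 × 452 = 452
    Σ(formed) = 5076 kJ
  ΔH_I = 5261 − 5076 = +185 kJ
Reaction II:
  Bonds broken (reactants):
    O-H: 4 × 478 = 1912
    O-O: 2 × 149 = 298
    Σ(broken) = 2210 kJ
  Bonds formed (products):
    O-H: 4 × 478 = 1912
    O=O: 1 × 479 = 479
    Σ(formed) = 2391 kJ
  ΔH_II = 2210 − 2391 = −181 kJ
ΔH_I − ΔH_II = +366 kJ, so reaction II has the more negative ΔH; |ΔH_I − ΔH_II| = 366 kJ.

Reaction II, by 366 kJ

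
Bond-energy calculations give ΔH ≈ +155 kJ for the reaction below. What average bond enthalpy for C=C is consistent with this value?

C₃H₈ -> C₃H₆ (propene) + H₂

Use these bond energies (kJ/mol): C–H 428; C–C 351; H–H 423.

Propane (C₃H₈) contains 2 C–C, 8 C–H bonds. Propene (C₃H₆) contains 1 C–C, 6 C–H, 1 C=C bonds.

D(C=C) ≈ 629 kJ/mol

Let D be the C=C bond energy.
Σ(broken) = 2×351 + 8×428 = 4126
Σ(formed) = 1×351 + 6×428 + 1×D + 1×423 = 3342 + D
ΔH = Σ(broken) − Σ(formed) = (4126) − (3342 + D) = +784 − D
Setting this equal to +155 kJ gives D = 629 kJ/mol.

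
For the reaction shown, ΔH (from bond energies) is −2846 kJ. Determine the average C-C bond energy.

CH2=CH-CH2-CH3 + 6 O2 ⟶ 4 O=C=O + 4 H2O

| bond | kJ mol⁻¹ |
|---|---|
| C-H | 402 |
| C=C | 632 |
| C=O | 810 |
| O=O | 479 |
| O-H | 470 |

D(C-C) ≈ 336 kJ/mol

Let D be the C-C bond energy.
Σ(broken) = 2×D + 8×402 + 1×632 + 6×479 = 6722 + 2D
Σ(formed) = 8×810 + 8×470 = 10240
ΔH = Σ(broken) − Σ(formed) = (6722 + 2D) − (10240) = −3518 + 2D
Setting this equal to −2846 kJ gives 2D = 672, so D = 336 kJ/mol.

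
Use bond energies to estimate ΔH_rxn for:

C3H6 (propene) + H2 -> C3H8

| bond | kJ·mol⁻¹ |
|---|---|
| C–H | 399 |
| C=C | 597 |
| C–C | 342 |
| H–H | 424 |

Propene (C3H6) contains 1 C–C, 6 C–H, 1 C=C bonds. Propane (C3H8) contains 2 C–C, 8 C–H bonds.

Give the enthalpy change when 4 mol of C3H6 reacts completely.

Bonds broken (reactants):
  C–C: 1 × 342 = 342
  C–H: 6 × 399 = 2394
  C=C: 1 × 597 = 597
  H–H: 1 × 424 = 424
  Σ(broken) = 3757 kJ
Bonds formed (products):
  C–C: 2 × 342 = 684
  C–H: 8 × 399 = 3192
  Σ(formed) = 3876 kJ
ΔH = Σ(broken) − Σ(formed) = 3757 − 3876 = −119 kJ
For 4× the reaction as written: 4 × (−119) = −476 kJ

ΔH = −476 kJ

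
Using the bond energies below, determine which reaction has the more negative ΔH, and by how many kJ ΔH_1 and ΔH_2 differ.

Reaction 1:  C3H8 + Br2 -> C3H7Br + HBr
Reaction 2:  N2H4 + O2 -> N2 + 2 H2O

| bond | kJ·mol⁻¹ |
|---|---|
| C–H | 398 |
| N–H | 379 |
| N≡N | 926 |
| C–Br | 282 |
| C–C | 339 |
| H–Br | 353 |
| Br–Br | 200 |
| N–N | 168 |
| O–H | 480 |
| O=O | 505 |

Reaction 2, by 620 kJ

Reaction 1:
  Bonds broken (reactants):
    Br–Br: 1 × 200 = 200
    C–C: 2 × 339 = 678
    C–H: 8 × 398 = 3184
    Σ(broken) = 4062 kJ
  Bonds formed (products):
    C–Br: 1 × 282 = 282
    C–C: 2 × 339 = 678
    C–H: 7 × 398 = 2786
    H–Br: 1 × 353 = 353
    Σ(formed) = 4099 kJ
  ΔH_1 = 4062 − 4099 = −37 kJ
Reaction 2:
  Bonds broken (reactants):
    N–H: 4 × 379 = 1516
    N–N: 1 × 168 = 168
    O=O: 1 × 505 = 505
    Σ(broken) = 2189 kJ
  Bonds formed (products):
    N≡N: 1 × 926 = 926
    O–H: 4 × 480 = 1920
    Σ(formed) = 2846 kJ
  ΔH_2 = 2189 − 2846 = −657 kJ
ΔH_1 − ΔH_2 = +620 kJ, so reaction 2 has the more negative ΔH; |ΔH_1 − ΔH_2| = 620 kJ.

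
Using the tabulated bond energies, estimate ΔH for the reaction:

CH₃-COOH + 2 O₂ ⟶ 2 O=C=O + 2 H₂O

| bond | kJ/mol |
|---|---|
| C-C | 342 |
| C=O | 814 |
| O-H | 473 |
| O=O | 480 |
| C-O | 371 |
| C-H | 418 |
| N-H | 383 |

Bonds broken (reactants):
  C-C: 1 × 342 = 342
  C-H: 3 × 418 = 1254
  C-O: 1 × 371 = 371
  C=O: 1 × 814 = 814
  O-H: 1 × 473 = 473
  O=O: 2 × 480 = 960
  Σ(broken) = 4214 kJ
Bonds formed (products):
  C=O: 4 × 814 = 3256
  O-H: 4 × 473 = 1892
  Σ(formed) = 5148 kJ
ΔH = Σ(broken) − Σ(formed) = 4214 − 5148 = −934 kJ

ΔH ≈ −934 kJ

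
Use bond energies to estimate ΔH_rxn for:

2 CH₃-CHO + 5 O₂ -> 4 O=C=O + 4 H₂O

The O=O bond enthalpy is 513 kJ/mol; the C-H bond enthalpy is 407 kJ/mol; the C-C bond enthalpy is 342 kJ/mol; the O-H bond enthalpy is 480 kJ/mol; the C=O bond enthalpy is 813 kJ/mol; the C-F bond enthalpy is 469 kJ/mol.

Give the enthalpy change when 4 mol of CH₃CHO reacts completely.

Bonds broken (reactants):
  C-C: 2 × 342 = 684
  C-H: 8 × 407 = 3256
  C=O: 2 × 813 = 1626
  O=O: 5 × 513 = 2565
  Σ(broken) = 8131 kJ
Bonds formed (products):
  C=O: 8 × 813 = 6504
  O-H: 8 × 480 = 3840
  Σ(formed) = 10344 kJ
ΔH = Σ(broken) − Σ(formed) = 8131 − 10344 = −2213 kJ
For 2× the reaction as written: 2 × (−2213) = −4426 kJ

ΔH = −4426 kJ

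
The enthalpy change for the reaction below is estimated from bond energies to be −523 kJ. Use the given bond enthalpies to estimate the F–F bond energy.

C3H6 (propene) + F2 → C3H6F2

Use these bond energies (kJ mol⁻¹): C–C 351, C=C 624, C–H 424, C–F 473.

Let D be the F–F bond energy.
Σ(broken) = 1×351 + 6×424 + 1×624 + 1×D = 3519 + D
Σ(formed) = 2×351 + 2×473 + 6×424 = 4192
ΔH = Σ(broken) − Σ(formed) = (3519 + D) − (4192) = −673 + D
Setting this equal to −523 kJ gives D = 150 kJ/mol.

D(F–F) ≈ 150 kJ/mol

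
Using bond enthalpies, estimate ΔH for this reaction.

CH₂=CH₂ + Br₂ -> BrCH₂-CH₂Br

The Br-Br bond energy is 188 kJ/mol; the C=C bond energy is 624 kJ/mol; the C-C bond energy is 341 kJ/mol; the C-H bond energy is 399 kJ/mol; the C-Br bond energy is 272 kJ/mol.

Bonds broken (reactants):
  Br-Br: 1 × 188 = 188
  C-H: 4 × 399 = 1596
  C=C: 1 × 624 = 624
  Σ(broken) = 2408 kJ
Bonds formed (products):
  C-Br: 2 × 272 = 544
  C-C: 1 × 341 = 341
  C-H: 4 × 399 = 1596
  Σ(formed) = 2481 kJ
ΔH = Σ(broken) − Σ(formed) = 2408 − 2481 = −73 kJ

ΔH ≈ −73 kJ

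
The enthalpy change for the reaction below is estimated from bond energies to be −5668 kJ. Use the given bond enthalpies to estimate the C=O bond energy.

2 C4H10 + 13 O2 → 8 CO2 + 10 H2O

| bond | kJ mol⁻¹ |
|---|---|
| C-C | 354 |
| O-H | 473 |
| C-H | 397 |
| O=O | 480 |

Let D be the C=O bond energy.
Σ(broken) = 6×354 + 20×397 + 13×480 = 16304
Σ(formed) = 16×D + 20×473 = 9460 + 16D
ΔH = Σ(broken) − Σ(formed) = (16304) − (9460 + 16D) = +6844 − 16D
Setting this equal to −5668 kJ gives 16D = 12512, so D = 782 kJ/mol.

D(C=O) ≈ 782 kJ/mol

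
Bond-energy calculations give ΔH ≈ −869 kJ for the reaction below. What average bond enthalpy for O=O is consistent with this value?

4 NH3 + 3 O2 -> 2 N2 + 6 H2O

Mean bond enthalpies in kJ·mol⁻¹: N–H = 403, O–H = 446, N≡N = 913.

Let D be the O=O bond energy.
Σ(broken) = 12×403 + 3×D = 4836 + 3D
Σ(formed) = 2×913 + 12×446 = 7178
ΔH = Σ(broken) − Σ(formed) = (4836 + 3D) − (7178) = −2342 + 3D
Setting this equal to −869 kJ gives 3D = 1473, so D = 491 kJ/mol.

D(O=O) ≈ 491 kJ/mol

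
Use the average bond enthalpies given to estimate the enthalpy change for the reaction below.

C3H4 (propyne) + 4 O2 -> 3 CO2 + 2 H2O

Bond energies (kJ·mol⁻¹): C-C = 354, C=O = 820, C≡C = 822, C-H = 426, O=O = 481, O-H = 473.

Bonds broken (reactants):
  C≡C: 1 × 822 = 822
  C-C: 1 × 354 = 354
  C-H: 4 × 426 = 1704
  O=O: 4 × 481 = 1924
  Σ(broken) = 4804 kJ
Bonds formed (products):
  C=O: 6 × 820 = 4920
  O-H: 4 × 473 = 1892
  Σ(formed) = 6812 kJ
ΔH = Σ(broken) − Σ(formed) = 4804 − 6812 = −2008 kJ

ΔH ≈ −2008 kJ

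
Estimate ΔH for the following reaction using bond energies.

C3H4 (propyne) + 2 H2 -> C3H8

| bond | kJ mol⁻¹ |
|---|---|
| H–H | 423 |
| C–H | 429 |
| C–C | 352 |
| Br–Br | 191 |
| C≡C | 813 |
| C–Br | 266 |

ΔH ≈ −409 kJ

Bonds broken (reactants):
  C≡C: 1 × 813 = 813
  C–C: 1 × 352 = 352
  C–H: 4 × 429 = 1716
  H–H: 2 × 423 = 846
  Σ(broken) = 3727 kJ
Bonds formed (products):
  C–C: 2 × 352 = 704
  C–H: 8 × 429 = 3432
  Σ(formed) = 4136 kJ
ΔH = Σ(broken) − Σ(formed) = 3727 − 4136 = −409 kJ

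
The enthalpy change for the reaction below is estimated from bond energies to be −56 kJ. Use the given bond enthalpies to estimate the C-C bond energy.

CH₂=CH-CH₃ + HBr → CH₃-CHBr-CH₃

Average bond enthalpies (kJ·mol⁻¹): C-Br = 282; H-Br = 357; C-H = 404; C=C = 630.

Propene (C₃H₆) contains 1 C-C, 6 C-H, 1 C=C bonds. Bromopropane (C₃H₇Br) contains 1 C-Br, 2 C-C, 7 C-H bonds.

D(C-C) ≈ 357 kJ/mol

Let D be the C-C bond energy.
Σ(broken) = 1×D + 6×404 + 1×630 + 1×357 = 3411 + D
Σ(formed) = 1×282 + 2×D + 7×404 = 3110 + 2D
ΔH = Σ(broken) − Σ(formed) = (3411 + D) − (3110 + 2D) = +301 − D
Setting this equal to −56 kJ gives D = 357 kJ/mol.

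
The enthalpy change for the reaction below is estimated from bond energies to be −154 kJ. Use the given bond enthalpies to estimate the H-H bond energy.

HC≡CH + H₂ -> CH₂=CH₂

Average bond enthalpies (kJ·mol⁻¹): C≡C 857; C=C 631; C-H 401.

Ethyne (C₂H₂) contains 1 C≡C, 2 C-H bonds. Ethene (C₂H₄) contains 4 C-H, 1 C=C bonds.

Let D be the H-H bond energy.
Σ(broken) = 1×857 + 2×401 + 1×D = 1659 + D
Σ(formed) = 4×401 + 1×631 = 2235
ΔH = Σ(broken) − Σ(formed) = (1659 + D) − (2235) = −576 + D
Setting this equal to −154 kJ gives D = 422 kJ/mol.

D(H-H) ≈ 422 kJ/mol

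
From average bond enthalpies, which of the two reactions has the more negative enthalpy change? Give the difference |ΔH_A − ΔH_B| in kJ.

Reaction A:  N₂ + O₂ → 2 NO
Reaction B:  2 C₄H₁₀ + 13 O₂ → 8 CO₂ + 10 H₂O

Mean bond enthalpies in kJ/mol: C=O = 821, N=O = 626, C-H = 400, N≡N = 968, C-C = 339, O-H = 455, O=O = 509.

Reaction A:
  Bonds broken (reactants):
    N≡N: 1 × 968 = 968
    O=O: 1 × 509 = 509
    Σ(broken) = 1477 kJ
  Bonds formed (products):
    N=O: 2 × 626 = 1252
    Σ(formed) = 1252 kJ
  ΔH_A = 1477 − 1252 = +225 kJ
Reaction B:
  Bonds broken (reactants):
    C-C: 6 × 339 = 2034
    C-H: 20 × 400 = 8000
    O=O: 13 × 509 = 6617
    Σ(broken) = 16651 kJ
  Bonds formed (products):
    C=O: 16 × 821 = 13136
    O-H: 20 × 455 = 9100
    Σ(formed) = 22236 kJ
  ΔH_B = 16651 − 22236 = −5585 kJ
ΔH_A − ΔH_B = +5810 kJ, so reaction B has the more negative ΔH; |ΔH_A − ΔH_B| = 5810 kJ.

Reaction B, by 5810 kJ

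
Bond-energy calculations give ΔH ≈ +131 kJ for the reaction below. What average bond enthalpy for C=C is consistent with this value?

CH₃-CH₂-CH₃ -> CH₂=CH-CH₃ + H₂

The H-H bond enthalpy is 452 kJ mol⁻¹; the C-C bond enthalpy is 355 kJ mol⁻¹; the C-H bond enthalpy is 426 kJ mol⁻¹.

D(C=C) ≈ 624 kJ/mol

Let D be the C=C bond energy.
Σ(broken) = 2×355 + 8×426 = 4118
Σ(formed) = 1×355 + 6×426 + 1×D + 1×452 = 3363 + D
ΔH = Σ(broken) − Σ(formed) = (4118) − (3363 + D) = +755 − D
Setting this equal to +131 kJ gives D = 624 kJ/mol.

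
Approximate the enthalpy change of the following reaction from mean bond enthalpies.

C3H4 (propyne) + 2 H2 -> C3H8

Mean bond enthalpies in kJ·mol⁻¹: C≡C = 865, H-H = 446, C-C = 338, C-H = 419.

Bonds broken (reactants):
  C≡C: 1 × 865 = 865
  C-C: 1 × 338 = 338
  C-H: 4 × 419 = 1676
  H-H: 2 × 446 = 892
  Σ(broken) = 3771 kJ
Bonds formed (products):
  C-C: 2 × 338 = 676
  C-H: 8 × 419 = 3352
  Σ(formed) = 4028 kJ
ΔH = Σ(broken) − Σ(formed) = 3771 − 4028 = −257 kJ

ΔH ≈ −257 kJ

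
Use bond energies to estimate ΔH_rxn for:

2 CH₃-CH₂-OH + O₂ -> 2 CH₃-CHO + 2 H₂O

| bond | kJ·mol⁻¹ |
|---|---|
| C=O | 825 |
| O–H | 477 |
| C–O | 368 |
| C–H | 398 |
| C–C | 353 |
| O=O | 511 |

ΔH ≈ −561 kJ

Bonds broken (reactants):
  C–C: 2 × 353 = 706
  C–H: 10 × 398 = 3980
  C–O: 2 × 368 = 736
  O–H: 2 × 477 = 954
  O=O: 1 × 511 = 511
  Σ(broken) = 6887 kJ
Bonds formed (products):
  C–C: 2 × 353 = 706
  C–H: 8 × 398 = 3184
  C=O: 2 × 825 = 1650
  O–H: 4 × 477 = 1908
  Σ(formed) = 7448 kJ
ΔH = Σ(broken) − Σ(formed) = 6887 − 7448 = −561 kJ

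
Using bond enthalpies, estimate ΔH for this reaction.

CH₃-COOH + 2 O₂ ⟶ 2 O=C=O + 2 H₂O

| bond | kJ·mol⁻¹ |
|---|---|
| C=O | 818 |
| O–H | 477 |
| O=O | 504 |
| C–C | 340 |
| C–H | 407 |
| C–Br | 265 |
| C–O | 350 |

Bonds broken (reactants):
  C–C: 1 × 340 = 340
  C–H: 3 × 407 = 1221
  C–O: 1 × 350 = 350
  C=O: 1 × 818 = 818
  O–H: 1 × 477 = 477
  O=O: 2 × 504 = 1008
  Σ(broken) = 4214 kJ
Bonds formed (products):
  C=O: 4 × 818 = 3272
  O–H: 4 × 477 = 1908
  Σ(formed) = 5180 kJ
ΔH = Σ(broken) − Σ(formed) = 4214 − 5180 = −966 kJ

ΔH ≈ −966 kJ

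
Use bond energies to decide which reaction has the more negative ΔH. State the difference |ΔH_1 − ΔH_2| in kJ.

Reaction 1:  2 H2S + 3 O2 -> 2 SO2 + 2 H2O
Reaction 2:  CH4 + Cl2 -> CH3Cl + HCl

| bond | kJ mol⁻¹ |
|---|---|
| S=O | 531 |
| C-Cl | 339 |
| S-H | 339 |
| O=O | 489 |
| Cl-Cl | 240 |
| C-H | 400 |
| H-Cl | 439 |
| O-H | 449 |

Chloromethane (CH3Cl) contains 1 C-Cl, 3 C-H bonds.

Reaction 1:
  Bonds broken (reactants):
    O=O: 3 × 489 = 1467
    S-H: 4 × 339 = 1356
    Σ(broken) = 2823 kJ
  Bonds formed (products):
    O-H: 4 × 449 = 1796
    S=O: 4 × 531 = 2124
    Σ(formed) = 3920 kJ
  ΔH_1 = 2823 − 3920 = −1097 kJ
Reaction 2:
  Bonds broken (reactants):
    C-H: 4 × 400 = 1600
    Cl-Cl: 1 × 240 = 240
    Σ(broken) = 1840 kJ
  Bonds formed (products):
    C-Cl: 1 × 339 = 339
    C-H: 3 × 400 = 1200
    H-Cl: 1 × 439 = 439
    Σ(formed) = 1978 kJ
  ΔH_2 = 1840 − 1978 = −138 kJ
ΔH_1 − ΔH_2 = −959 kJ, so reaction 1 has the more negative ΔH; |ΔH_1 − ΔH_2| = 959 kJ.

Reaction 1, by 959 kJ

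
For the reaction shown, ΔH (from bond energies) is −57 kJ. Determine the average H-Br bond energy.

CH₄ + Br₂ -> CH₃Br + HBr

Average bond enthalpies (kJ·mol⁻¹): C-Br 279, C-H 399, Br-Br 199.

D(H-Br) ≈ 376 kJ/mol

Let D be the H-Br bond energy.
Σ(broken) = 1×199 + 4×399 = 1795
Σ(formed) = 1×279 + 3×399 + 1×D = 1476 + D
ΔH = Σ(broken) − Σ(formed) = (1795) − (1476 + D) = +319 − D
Setting this equal to −57 kJ gives D = 376 kJ/mol.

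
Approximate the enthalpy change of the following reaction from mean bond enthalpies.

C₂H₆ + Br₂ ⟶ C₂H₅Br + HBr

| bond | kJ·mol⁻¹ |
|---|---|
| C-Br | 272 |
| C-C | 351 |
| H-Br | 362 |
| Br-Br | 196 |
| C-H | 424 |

ΔH ≈ −14 kJ

Bonds broken (reactants):
  Br-Br: 1 × 196 = 196
  C-C: 1 × 351 = 351
  C-H: 6 × 424 = 2544
  Σ(broken) = 3091 kJ
Bonds formed (products):
  C-Br: 1 × 272 = 272
  C-C: 1 × 351 = 351
  C-H: 5 × 424 = 2120
  H-Br: 1 × 362 = 362
  Σ(formed) = 3105 kJ
ΔH = Σ(broken) − Σ(formed) = 3091 − 3105 = −14 kJ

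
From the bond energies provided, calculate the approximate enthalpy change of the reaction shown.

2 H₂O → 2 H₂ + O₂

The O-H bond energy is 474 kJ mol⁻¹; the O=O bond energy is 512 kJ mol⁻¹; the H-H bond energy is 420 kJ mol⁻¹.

ΔH ≈ +544 kJ

Bonds broken (reactants):
  O-H: 4 × 474 = 1896
  Σ(broken) = 1896 kJ
Bonds formed (products):
  H-H: 2 × 420 = 840
  O=O: 1 × 512 = 512
  Σ(formed) = 1352 kJ
ΔH = Σ(broken) − Σ(formed) = 1896 − 1352 = +544 kJ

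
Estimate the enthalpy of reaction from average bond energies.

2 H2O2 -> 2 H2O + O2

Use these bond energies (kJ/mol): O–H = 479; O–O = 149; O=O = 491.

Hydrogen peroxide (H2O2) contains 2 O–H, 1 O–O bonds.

ΔH ≈ −193 kJ

Bonds broken (reactants):
  O–H: 4 × 479 = 1916
  O–O: 2 × 149 = 298
  Σ(broken) = 2214 kJ
Bonds formed (products):
  O–H: 4 × 479 = 1916
  O=O: 1 × 491 = 491
  Σ(formed) = 2407 kJ
ΔH = Σ(broken) − Σ(formed) = 2214 − 2407 = −193 kJ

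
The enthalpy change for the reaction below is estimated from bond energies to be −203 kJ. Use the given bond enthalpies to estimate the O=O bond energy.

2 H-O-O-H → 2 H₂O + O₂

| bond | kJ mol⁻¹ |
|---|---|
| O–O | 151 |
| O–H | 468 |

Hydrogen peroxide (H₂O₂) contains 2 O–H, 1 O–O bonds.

D(O=O) ≈ 505 kJ/mol

Let D be the O=O bond energy.
Σ(broken) = 4×468 + 2×151 = 2174
Σ(formed) = 4×468 + 1×D = 1872 + D
ΔH = Σ(broken) − Σ(formed) = (2174) − (1872 + D) = +302 − D
Setting this equal to −203 kJ gives D = 505 kJ/mol.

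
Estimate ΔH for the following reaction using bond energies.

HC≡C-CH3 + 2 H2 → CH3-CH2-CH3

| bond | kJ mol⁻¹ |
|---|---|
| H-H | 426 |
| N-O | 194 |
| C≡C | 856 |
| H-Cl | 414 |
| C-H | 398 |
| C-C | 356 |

Bonds broken (reactants):
  C≡C: 1 × 856 = 856
  C-C: 1 × 356 = 356
  C-H: 4 × 398 = 1592
  H-H: 2 × 426 = 852
  Σ(broken) = 3656 kJ
Bonds formed (products):
  C-C: 2 × 356 = 712
  C-H: 8 × 398 = 3184
  Σ(formed) = 3896 kJ
ΔH = Σ(broken) − Σ(formed) = 3656 − 3896 = −240 kJ

ΔH ≈ −240 kJ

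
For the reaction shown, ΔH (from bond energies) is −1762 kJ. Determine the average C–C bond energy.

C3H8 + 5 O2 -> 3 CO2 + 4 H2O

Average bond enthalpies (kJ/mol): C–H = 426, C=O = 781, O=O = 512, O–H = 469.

Let D be the C–C bond energy.
Σ(broken) = 2×D + 8×426 + 5×512 = 5968 + 2D
Σ(formed) = 6×781 + 8×469 = 8438
ΔH = Σ(broken) − Σ(formed) = (5968 + 2D) − (8438) = −2470 + 2D
Setting this equal to −1762 kJ gives 2D = 708, so D = 354 kJ/mol.

D(C–C) ≈ 354 kJ/mol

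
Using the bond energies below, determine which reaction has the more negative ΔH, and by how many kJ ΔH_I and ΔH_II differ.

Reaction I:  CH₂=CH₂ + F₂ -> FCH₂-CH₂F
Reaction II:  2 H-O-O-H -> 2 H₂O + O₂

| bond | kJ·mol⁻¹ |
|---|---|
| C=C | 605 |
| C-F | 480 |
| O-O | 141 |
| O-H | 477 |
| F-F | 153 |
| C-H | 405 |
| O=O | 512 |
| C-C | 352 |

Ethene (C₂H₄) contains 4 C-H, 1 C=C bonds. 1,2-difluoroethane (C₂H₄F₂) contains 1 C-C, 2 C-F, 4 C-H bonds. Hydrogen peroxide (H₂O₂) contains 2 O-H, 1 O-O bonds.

Reaction I, by 324 kJ

Reaction I:
  Bonds broken (reactants):
    C-H: 4 × 405 = 1620
    C=C: 1 × 605 = 605
    F-F: 1 × 153 = 153
    Σ(broken) = 2378 kJ
  Bonds formed (products):
    C-C: 1 × 352 = 352
    C-F: 2 × 480 = 960
    C-H: 4 × 405 = 1620
    Σ(formed) = 2932 kJ
  ΔH_I = 2378 − 2932 = −554 kJ
Reaction II:
  Bonds broken (reactants):
    O-H: 4 × 477 = 1908
    O-O: 2 × 141 = 282
    Σ(broken) = 2190 kJ
  Bonds formed (products):
    O-H: 4 × 477 = 1908
    O=O: 1 × 512 = 512
    Σ(formed) = 2420 kJ
  ΔH_II = 2190 − 2420 = −230 kJ
ΔH_I − ΔH_II = −324 kJ, so reaction I has the more negative ΔH; |ΔH_I − ΔH_II| = 324 kJ.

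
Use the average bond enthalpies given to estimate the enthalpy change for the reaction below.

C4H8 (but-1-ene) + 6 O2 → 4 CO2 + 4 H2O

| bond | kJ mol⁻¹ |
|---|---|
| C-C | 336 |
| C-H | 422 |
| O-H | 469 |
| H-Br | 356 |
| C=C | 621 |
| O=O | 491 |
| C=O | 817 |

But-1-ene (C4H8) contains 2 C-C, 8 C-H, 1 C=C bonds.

Bonds broken (reactants):
  C-C: 2 × 336 = 672
  C-H: 8 × 422 = 3376
  C=C: 1 × 621 = 621
  O=O: 6 × 491 = 2946
  Σ(broken) = 7615 kJ
Bonds formed (products):
  C=O: 8 × 817 = 6536
  O-H: 8 × 469 = 3752
  Σ(formed) = 10288 kJ
ΔH = Σ(broken) − Σ(formed) = 7615 − 10288 = −2673 kJ

ΔH ≈ −2673 kJ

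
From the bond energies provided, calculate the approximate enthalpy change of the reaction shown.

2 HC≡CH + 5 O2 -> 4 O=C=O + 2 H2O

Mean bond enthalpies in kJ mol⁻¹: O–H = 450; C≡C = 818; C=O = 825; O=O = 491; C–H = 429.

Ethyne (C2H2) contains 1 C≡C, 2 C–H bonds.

Bonds broken (reactants):
  C≡C: 2 × 818 = 1636
  C–H: 4 × 429 = 1716
  O=O: 5 × 491 = 2455
  Σ(broken) = 5807 kJ
Bonds formed (products):
  C=O: 8 × 825 = 6600
  O–H: 4 × 450 = 1800
  Σ(formed) = 8400 kJ
ΔH = Σ(broken) − Σ(formed) = 5807 − 8400 = −2593 kJ

ΔH ≈ −2593 kJ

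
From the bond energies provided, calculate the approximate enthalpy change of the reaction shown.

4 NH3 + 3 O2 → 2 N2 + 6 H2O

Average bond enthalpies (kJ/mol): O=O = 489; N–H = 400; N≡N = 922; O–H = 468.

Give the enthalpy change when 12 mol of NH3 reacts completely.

Bonds broken (reactants):
  N–H: 12 × 400 = 4800
  O=O: 3 × 489 = 1467
  Σ(broken) = 6267 kJ
Bonds formed (products):
  N≡N: 2 × 922 = 1844
  O–H: 12 × 468 = 5616
  Σ(formed) = 7460 kJ
ΔH = Σ(broken) − Σ(formed) = 6267 − 7460 = −1193 kJ
For 3× the reaction as written: 3 × (−1193) = −3579 kJ

ΔH = −3579 kJ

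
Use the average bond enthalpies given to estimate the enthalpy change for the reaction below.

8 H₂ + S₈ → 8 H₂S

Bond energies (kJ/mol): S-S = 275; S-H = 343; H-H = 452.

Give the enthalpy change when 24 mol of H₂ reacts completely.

ΔH = +984 kJ

Bonds broken (reactants):
  H-H: 8 × 452 = 3616
  S-S: 8 × 275 = 2200
  Σ(broken) = 5816 kJ
Bonds formed (products):
  S-H: 16 × 343 = 5488
  Σ(formed) = 5488 kJ
ΔH = Σ(broken) − Σ(formed) = 5816 − 5488 = +328 kJ
For 3× the reaction as written: 3 × (+328) = +984 kJ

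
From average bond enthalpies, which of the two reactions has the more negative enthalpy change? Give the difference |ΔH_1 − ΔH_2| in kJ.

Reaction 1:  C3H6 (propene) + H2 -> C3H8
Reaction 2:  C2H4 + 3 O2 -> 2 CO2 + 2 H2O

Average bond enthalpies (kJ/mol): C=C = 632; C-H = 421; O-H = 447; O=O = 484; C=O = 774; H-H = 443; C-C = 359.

Reaction 1:
  Bonds broken (reactants):
    C-C: 1 × 359 = 359
    C-H: 6 × 421 = 2526
    C=C: 1 × 632 = 632
    H-H: 1 × 443 = 443
    Σ(broken) = 3960 kJ
  Bonds formed (products):
    C-C: 2 × 359 = 718
    C-H: 8 × 421 = 3368
    Σ(formed) = 4086 kJ
  ΔH_1 = 3960 − 4086 = −126 kJ
Reaction 2:
  Bonds broken (reactants):
    C-H: 4 × 421 = 1684
    C=C: 1 × 632 = 632
    O=O: 3 × 484 = 1452
    Σ(broken) = 3768 kJ
  Bonds formed (products):
    C=O: 4 × 774 = 3096
    O-H: 4 × 447 = 1788
    Σ(formed) = 4884 kJ
  ΔH_2 = 3768 − 4884 = −1116 kJ
ΔH_1 − ΔH_2 = +990 kJ, so reaction 2 has the more negative ΔH; |ΔH_1 − ΔH_2| = 990 kJ.

Reaction 2, by 990 kJ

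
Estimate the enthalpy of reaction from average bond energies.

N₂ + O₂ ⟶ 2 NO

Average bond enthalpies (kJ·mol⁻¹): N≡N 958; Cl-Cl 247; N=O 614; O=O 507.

ΔH ≈ +237 kJ

Bonds broken (reactants):
  N≡N: 1 × 958 = 958
  O=O: 1 × 507 = 507
  Σ(broken) = 1465 kJ
Bonds formed (products):
  N=O: 2 × 614 = 1228
  Σ(formed) = 1228 kJ
ΔH = Σ(broken) − Σ(formed) = 1465 − 1228 = +237 kJ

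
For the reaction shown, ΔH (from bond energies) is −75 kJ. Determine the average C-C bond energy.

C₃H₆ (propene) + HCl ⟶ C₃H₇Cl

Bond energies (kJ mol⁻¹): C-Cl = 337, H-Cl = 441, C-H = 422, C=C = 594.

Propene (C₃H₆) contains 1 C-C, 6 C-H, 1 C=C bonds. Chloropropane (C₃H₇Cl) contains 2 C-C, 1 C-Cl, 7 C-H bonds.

Let D be the C-C bond energy.
Σ(broken) = 1×D + 6×422 + 1×594 + 1×441 = 3567 + D
Σ(formed) = 2×D + 1×337 + 7×422 = 3291 + 2D
ΔH = Σ(broken) − Σ(formed) = (3567 + D) − (3291 + 2D) = +276 − D
Setting this equal to −75 kJ gives D = 351 kJ/mol.

D(C-C) ≈ 351 kJ/mol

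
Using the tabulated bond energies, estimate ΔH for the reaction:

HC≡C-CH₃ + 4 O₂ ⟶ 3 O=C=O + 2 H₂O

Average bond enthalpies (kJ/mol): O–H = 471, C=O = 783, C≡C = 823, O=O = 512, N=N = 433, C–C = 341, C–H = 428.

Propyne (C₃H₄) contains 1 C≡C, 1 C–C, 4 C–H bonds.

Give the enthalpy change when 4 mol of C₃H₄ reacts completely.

Bonds broken (reactants):
  C≡C: 1 × 823 = 823
  C–C: 1 × 341 = 341
  C–H: 4 × 428 = 1712
  O=O: 4 × 512 = 2048
  Σ(broken) = 4924 kJ
Bonds formed (products):
  C=O: 6 × 783 = 4698
  O–H: 4 × 471 = 1884
  Σ(formed) = 6582 kJ
ΔH = Σ(broken) − Σ(formed) = 4924 − 6582 = −1658 kJ
For 4× the reaction as written: 4 × (−1658) = −6632 kJ

ΔH = −6632 kJ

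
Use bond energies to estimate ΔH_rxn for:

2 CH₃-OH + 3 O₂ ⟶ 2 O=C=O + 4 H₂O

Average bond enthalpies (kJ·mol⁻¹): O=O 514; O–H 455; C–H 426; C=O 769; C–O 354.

Bonds broken (reactants):
  C–H: 6 × 426 = 2556
  C–O: 2 × 354 = 708
  O–H: 2 × 455 = 910
  O=O: 3 × 514 = 1542
  Σ(broken) = 5716 kJ
Bonds formed (products):
  C=O: 4 × 769 = 3076
  O–H: 8 × 455 = 3640
  Σ(formed) = 6716 kJ
ΔH = Σ(broken) − Σ(formed) = 5716 − 6716 = −1000 kJ

ΔH ≈ −1000 kJ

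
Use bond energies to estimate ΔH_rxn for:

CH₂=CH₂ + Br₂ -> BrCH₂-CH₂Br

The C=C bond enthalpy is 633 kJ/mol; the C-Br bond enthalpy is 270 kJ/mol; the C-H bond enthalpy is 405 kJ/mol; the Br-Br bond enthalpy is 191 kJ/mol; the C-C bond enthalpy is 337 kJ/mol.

Bonds broken (reactants):
  Br-Br: 1 × 191 = 191
  C-H: 4 × 405 = 1620
  C=C: 1 × 633 = 633
  Σ(broken) = 2444 kJ
Bonds formed (products):
  C-Br: 2 × 270 = 540
  C-C: 1 × 337 = 337
  C-H: 4 × 405 = 1620
  Σ(formed) = 2497 kJ
ΔH = Σ(broken) − Σ(formed) = 2444 − 2497 = −53 kJ

ΔH ≈ −53 kJ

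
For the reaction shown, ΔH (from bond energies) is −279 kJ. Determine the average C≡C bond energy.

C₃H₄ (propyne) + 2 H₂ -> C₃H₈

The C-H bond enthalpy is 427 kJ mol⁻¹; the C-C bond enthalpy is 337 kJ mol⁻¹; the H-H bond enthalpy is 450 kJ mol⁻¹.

D(C≡C) ≈ 866 kJ/mol

Let D be the C≡C bond energy.
Σ(broken) = 1×D + 1×337 + 4×427 + 2×450 = 2945 + D
Σ(formed) = 2×337 + 8×427 = 4090
ΔH = Σ(broken) − Σ(formed) = (2945 + D) − (4090) = −1145 + D
Setting this equal to −279 kJ gives D = 866 kJ/mol.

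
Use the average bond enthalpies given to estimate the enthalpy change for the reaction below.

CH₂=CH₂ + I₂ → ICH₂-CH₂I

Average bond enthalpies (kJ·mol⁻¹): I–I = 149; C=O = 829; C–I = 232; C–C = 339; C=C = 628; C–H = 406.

ΔH ≈ −26 kJ

Bonds broken (reactants):
  C–H: 4 × 406 = 1624
  C=C: 1 × 628 = 628
  I–I: 1 × 149 = 149
  Σ(broken) = 2401 kJ
Bonds formed (products):
  C–C: 1 × 339 = 339
  C–H: 4 × 406 = 1624
  C–I: 2 × 232 = 464
  Σ(formed) = 2427 kJ
ΔH = Σ(broken) − Σ(formed) = 2401 − 2427 = −26 kJ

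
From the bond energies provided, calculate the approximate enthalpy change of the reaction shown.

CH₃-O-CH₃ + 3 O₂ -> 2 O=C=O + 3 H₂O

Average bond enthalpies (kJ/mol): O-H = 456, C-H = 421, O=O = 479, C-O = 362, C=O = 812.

ΔH ≈ −1297 kJ

Bonds broken (reactants):
  C-H: 6 × 421 = 2526
  C-O: 2 × 362 = 724
  O=O: 3 × 479 = 1437
  Σ(broken) = 4687 kJ
Bonds formed (products):
  C=O: 4 × 812 = 3248
  O-H: 6 × 456 = 2736
  Σ(formed) = 5984 kJ
ΔH = Σ(broken) − Σ(formed) = 4687 − 5984 = −1297 kJ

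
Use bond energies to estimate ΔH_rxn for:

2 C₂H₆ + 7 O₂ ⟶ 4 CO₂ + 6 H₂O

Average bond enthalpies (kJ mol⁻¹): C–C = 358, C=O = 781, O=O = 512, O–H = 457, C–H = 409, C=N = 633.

ΔH ≈ −2524 kJ

Bonds broken (reactants):
  C–C: 2 × 358 = 716
  C–H: 12 × 409 = 4908
  O=O: 7 × 512 = 3584
  Σ(broken) = 9208 kJ
Bonds formed (products):
  C=O: 8 × 781 = 6248
  O–H: 12 × 457 = 5484
  Σ(formed) = 11732 kJ
ΔH = Σ(broken) − Σ(formed) = 9208 − 11732 = −2524 kJ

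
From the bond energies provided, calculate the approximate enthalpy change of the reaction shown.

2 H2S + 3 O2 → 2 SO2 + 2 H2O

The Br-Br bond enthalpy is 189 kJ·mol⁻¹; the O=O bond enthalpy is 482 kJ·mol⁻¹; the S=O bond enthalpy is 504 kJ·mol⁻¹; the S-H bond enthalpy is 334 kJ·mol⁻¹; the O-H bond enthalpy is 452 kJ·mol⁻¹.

ΔH ≈ −1042 kJ

Bonds broken (reactants):
  O=O: 3 × 482 = 1446
  S-H: 4 × 334 = 1336
  Σ(broken) = 2782 kJ
Bonds formed (products):
  O-H: 4 × 452 = 1808
  S=O: 4 × 504 = 2016
  Σ(formed) = 3824 kJ
ΔH = Σ(broken) − Σ(formed) = 2782 − 3824 = −1042 kJ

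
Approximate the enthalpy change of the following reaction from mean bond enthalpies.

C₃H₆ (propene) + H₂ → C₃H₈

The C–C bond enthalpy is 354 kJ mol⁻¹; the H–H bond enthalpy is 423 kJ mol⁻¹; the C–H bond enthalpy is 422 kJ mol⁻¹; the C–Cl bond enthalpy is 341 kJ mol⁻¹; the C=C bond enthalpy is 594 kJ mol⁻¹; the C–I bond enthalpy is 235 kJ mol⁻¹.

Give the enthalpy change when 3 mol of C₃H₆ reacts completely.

Bonds broken (reactants):
  C–C: 1 × 354 = 354
  C–H: 6 × 422 = 2532
  C=C: 1 × 594 = 594
  H–H: 1 × 423 = 423
  Σ(broken) = 3903 kJ
Bonds formed (products):
  C–C: 2 × 354 = 708
  C–H: 8 × 422 = 3376
  Σ(formed) = 4084 kJ
ΔH = Σ(broken) − Σ(formed) = 3903 − 4084 = −181 kJ
For 3× the reaction as written: 3 × (−181) = −543 kJ

ΔH = −543 kJ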